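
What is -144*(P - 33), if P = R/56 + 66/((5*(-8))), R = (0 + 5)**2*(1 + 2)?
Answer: 167886/35 ≈ 4796.7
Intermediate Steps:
R = 75 (R = 5**2*3 = 25*3 = 75)
P = -87/280 (P = 75/56 + 66/((5*(-8))) = 75*(1/56) + 66/(-40) = 75/56 + 66*(-1/40) = 75/56 - 33/20 = -87/280 ≈ -0.31071)
-144*(P - 33) = -144*(-87/280 - 33) = -144*(-9327/280) = 167886/35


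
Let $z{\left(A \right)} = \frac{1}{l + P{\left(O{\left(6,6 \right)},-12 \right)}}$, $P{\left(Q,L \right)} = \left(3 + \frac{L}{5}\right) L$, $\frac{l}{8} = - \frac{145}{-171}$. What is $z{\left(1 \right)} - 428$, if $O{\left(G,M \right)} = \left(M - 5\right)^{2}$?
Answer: $- \frac{153223}{356} \approx -430.4$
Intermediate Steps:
$O{\left(G,M \right)} = \left(-5 + M\right)^{2}$
$l = \frac{1160}{171}$ ($l = 8 \left(- \frac{145}{-171}\right) = 8 \left(\left(-145\right) \left(- \frac{1}{171}\right)\right) = 8 \cdot \frac{145}{171} = \frac{1160}{171} \approx 6.7836$)
$P{\left(Q,L \right)} = L \left(3 + \frac{L}{5}\right)$ ($P{\left(Q,L \right)} = \left(3 + L \frac{1}{5}\right) L = \left(3 + \frac{L}{5}\right) L = L \left(3 + \frac{L}{5}\right)$)
$z{\left(A \right)} = - \frac{855}{356}$ ($z{\left(A \right)} = \frac{1}{\frac{1160}{171} + \frac{1}{5} \left(-12\right) \left(15 - 12\right)} = \frac{1}{\frac{1160}{171} + \frac{1}{5} \left(-12\right) 3} = \frac{1}{\frac{1160}{171} - \frac{36}{5}} = \frac{1}{- \frac{356}{855}} = - \frac{855}{356}$)
$z{\left(1 \right)} - 428 = - \frac{855}{356} - 428 = - \frac{153223}{356}$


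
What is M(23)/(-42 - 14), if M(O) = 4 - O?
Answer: 19/56 ≈ 0.33929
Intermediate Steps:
M(23)/(-42 - 14) = (4 - 1*23)/(-42 - 14) = (4 - 23)/(-56) = -1/56*(-19) = 19/56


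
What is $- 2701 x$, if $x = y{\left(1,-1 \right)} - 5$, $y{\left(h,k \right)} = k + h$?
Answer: $13505$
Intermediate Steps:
$y{\left(h,k \right)} = h + k$
$x = -5$ ($x = \left(1 - 1\right) - 5 = 0 - 5 = -5$)
$- 2701 x = \left(-2701\right) \left(-5\right) = 13505$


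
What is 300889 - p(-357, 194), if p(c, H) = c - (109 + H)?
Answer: 301549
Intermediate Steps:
p(c, H) = -109 + c - H (p(c, H) = c + (-109 - H) = -109 + c - H)
300889 - p(-357, 194) = 300889 - (-109 - 357 - 1*194) = 300889 - (-109 - 357 - 194) = 300889 - 1*(-660) = 300889 + 660 = 301549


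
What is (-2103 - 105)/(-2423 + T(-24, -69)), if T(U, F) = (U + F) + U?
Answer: 552/635 ≈ 0.86929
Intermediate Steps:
T(U, F) = F + 2*U (T(U, F) = (F + U) + U = F + 2*U)
(-2103 - 105)/(-2423 + T(-24, -69)) = (-2103 - 105)/(-2423 + (-69 + 2*(-24))) = -2208/(-2423 + (-69 - 48)) = -2208/(-2423 - 117) = -2208/(-2540) = -2208*(-1/2540) = 552/635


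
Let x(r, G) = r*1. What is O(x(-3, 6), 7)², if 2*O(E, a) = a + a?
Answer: 49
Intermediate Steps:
x(r, G) = r
O(E, a) = a (O(E, a) = (a + a)/2 = (2*a)/2 = a)
O(x(-3, 6), 7)² = 7² = 49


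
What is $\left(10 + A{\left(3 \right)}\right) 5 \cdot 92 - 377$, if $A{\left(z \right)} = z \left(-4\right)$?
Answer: $-1297$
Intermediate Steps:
$A{\left(z \right)} = - 4 z$
$\left(10 + A{\left(3 \right)}\right) 5 \cdot 92 - 377 = \left(10 - 12\right) 5 \cdot 92 - 377 = \left(-2\right) 5 \cdot 92 - 377 = \left(-10\right) 92 - 377 = -920 - 377 = -1297$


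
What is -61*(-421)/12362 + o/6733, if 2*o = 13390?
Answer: 255673763/83233346 ≈ 3.0718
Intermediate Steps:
o = 6695 (o = (1/2)*13390 = 6695)
-61*(-421)/12362 + o/6733 = -61*(-421)/12362 + 6695/6733 = 25681*(1/12362) + 6695*(1/6733) = 25681/12362 + 6695/6733 = 255673763/83233346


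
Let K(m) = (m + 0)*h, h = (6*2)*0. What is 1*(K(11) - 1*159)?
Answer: -159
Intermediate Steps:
h = 0 (h = 12*0 = 0)
K(m) = 0 (K(m) = (m + 0)*0 = m*0 = 0)
1*(K(11) - 1*159) = 1*(0 - 1*159) = 1*(0 - 159) = 1*(-159) = -159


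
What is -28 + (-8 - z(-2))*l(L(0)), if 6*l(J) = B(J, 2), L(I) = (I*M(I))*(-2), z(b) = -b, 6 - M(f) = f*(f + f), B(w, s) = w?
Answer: -28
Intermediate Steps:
M(f) = 6 - 2*f² (M(f) = 6 - f*(f + f) = 6 - f*2*f = 6 - 2*f²)
L(I) = -2*I*(6 - 2*I²) (L(I) = (I*(6 - 2*I²))*(-2) = -2*I*(6 - 2*I²))
l(J) = J/6
-28 + (-8 - z(-2))*l(L(0)) = -28 + (-8 - (-1)*(-2))*((4*0*(-3 + 0²))/6) = -28 + (-8 - 1*2)*((4*0*(-3 + 0))/6) = -28 + (-8 - 2)*((4*0*(-3))/6) = -28 - 5*0/3 = -28 - 10*0 = -28 + 0 = -28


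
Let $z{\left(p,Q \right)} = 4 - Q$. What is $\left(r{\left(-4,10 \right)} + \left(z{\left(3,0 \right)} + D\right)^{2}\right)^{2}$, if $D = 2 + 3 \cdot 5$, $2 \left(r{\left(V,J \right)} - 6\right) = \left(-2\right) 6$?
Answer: $194481$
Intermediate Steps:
$r{\left(V,J \right)} = 0$ ($r{\left(V,J \right)} = 6 + \frac{\left(-2\right) 6}{2} = 6 + \frac{1}{2} \left(-12\right) = 6 - 6 = 0$)
$D = 17$ ($D = 2 + 15 = 17$)
$\left(r{\left(-4,10 \right)} + \left(z{\left(3,0 \right)} + D\right)^{2}\right)^{2} = \left(0 + \left(\left(4 - 0\right) + 17\right)^{2}\right)^{2} = \left(0 + \left(\left(4 + 0\right) + 17\right)^{2}\right)^{2} = \left(0 + \left(4 + 17\right)^{2}\right)^{2} = \left(0 + 21^{2}\right)^{2} = \left(0 + 441\right)^{2} = 441^{2} = 194481$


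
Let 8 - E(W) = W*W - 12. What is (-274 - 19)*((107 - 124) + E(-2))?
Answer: 293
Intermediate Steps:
E(W) = 20 - W**2 (E(W) = 8 - (W*W - 12) = 8 - (W**2 - 12) = 8 - (-12 + W**2) = 8 + (12 - W**2) = 20 - W**2)
(-274 - 19)*((107 - 124) + E(-2)) = (-274 - 19)*((107 - 124) + (20 - 1*(-2)**2)) = -293*(-17 + (20 - 1*4)) = -293*(-17 + (20 - 4)) = -293*(-17 + 16) = -293*(-1) = 293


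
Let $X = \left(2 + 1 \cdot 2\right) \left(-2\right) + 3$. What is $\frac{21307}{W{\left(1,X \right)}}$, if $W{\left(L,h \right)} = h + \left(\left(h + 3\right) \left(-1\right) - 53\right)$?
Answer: $- \frac{21307}{56} \approx -380.48$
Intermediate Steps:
$X = -5$ ($X = \left(2 + 2\right) \left(-2\right) + 3 = 4 \left(-2\right) + 3 = -8 + 3 = -5$)
$W{\left(L,h \right)} = -56$ ($W{\left(L,h \right)} = h + \left(\left(3 + h\right) \left(-1\right) - 53\right) = h - \left(56 + h\right) = -56$)
$\frac{21307}{W{\left(1,X \right)}} = \frac{21307}{-56} = 21307 \left(- \frac{1}{56}\right) = - \frac{21307}{56}$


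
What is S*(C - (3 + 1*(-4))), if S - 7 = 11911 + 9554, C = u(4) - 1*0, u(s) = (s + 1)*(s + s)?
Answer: 880352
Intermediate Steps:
u(s) = 2*s*(1 + s) (u(s) = (1 + s)*(2*s) = 2*s*(1 + s))
C = 40 (C = 2*4*(1 + 4) - 1*0 = 2*4*5 + 0 = 40 + 0 = 40)
S = 21472 (S = 7 + (11911 + 9554) = 7 + 21465 = 21472)
S*(C - (3 + 1*(-4))) = 21472*(40 - (3 + 1*(-4))) = 21472*(40 - (3 - 4)) = 21472*(40 - 1*(-1)) = 21472*(40 + 1) = 21472*41 = 880352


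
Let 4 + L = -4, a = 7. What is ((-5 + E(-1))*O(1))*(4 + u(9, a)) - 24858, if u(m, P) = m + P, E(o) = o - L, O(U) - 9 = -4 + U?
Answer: -24618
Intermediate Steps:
O(U) = 5 + U (O(U) = 9 + (-4 + U) = 5 + U)
L = -8 (L = -4 - 4 = -8)
E(o) = 8 + o (E(o) = o - 1*(-8) = o + 8 = 8 + o)
u(m, P) = P + m
((-5 + E(-1))*O(1))*(4 + u(9, a)) - 24858 = ((-5 + (8 - 1))*(5 + 1))*(4 + (7 + 9)) - 24858 = ((-5 + 7)*6)*(4 + 16) - 24858 = (2*6)*20 - 24858 = 12*20 - 24858 = 240 - 24858 = -24618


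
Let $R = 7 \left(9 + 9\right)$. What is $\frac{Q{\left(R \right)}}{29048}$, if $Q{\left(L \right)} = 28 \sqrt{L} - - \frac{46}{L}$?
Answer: $\frac{23}{1830024} + \frac{21 \sqrt{14}}{7262} \approx 0.010833$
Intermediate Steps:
$R = 126$ ($R = 7 \cdot 18 = 126$)
$Q{\left(L \right)} = 28 \sqrt{L} + \frac{46}{L}$
$\frac{Q{\left(R \right)}}{29048} = \frac{2 \cdot \frac{1}{126} \left(23 + 14 \cdot 126^{\frac{3}{2}}\right)}{29048} = 2 \cdot \frac{1}{126} \left(23 + 14 \cdot 378 \sqrt{14}\right) \frac{1}{29048} = 2 \cdot \frac{1}{126} \left(23 + 5292 \sqrt{14}\right) \frac{1}{29048} = \left(\frac{23}{63} + 84 \sqrt{14}\right) \frac{1}{29048} = \frac{23}{1830024} + \frac{21 \sqrt{14}}{7262}$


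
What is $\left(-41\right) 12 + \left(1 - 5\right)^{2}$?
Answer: $-476$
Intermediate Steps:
$\left(-41\right) 12 + \left(1 - 5\right)^{2} = -492 + \left(-4\right)^{2} = -492 + 16 = -476$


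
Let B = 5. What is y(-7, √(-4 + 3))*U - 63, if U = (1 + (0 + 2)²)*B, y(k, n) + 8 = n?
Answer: -263 + 25*I ≈ -263.0 + 25.0*I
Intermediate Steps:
y(k, n) = -8 + n
U = 25 (U = (1 + (0 + 2)²)*5 = (1 + 2²)*5 = (1 + 4)*5 = 5*5 = 25)
y(-7, √(-4 + 3))*U - 63 = (-8 + √(-4 + 3))*25 - 63 = (-8 + √(-1))*25 - 63 = (-8 + I)*25 - 63 = (-200 + 25*I) - 63 = -263 + 25*I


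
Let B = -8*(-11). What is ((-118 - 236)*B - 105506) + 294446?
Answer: 157788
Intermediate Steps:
B = 88
((-118 - 236)*B - 105506) + 294446 = ((-118 - 236)*88 - 105506) + 294446 = (-354*88 - 105506) + 294446 = (-31152 - 105506) + 294446 = -136658 + 294446 = 157788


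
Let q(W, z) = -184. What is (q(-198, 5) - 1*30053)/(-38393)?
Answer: 30237/38393 ≈ 0.78757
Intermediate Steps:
(q(-198, 5) - 1*30053)/(-38393) = (-184 - 1*30053)/(-38393) = (-184 - 30053)*(-1/38393) = -30237*(-1/38393) = 30237/38393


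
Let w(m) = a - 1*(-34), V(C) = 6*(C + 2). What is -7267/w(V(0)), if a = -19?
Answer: -7267/15 ≈ -484.47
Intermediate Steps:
V(C) = 12 + 6*C (V(C) = 6*(2 + C) = 12 + 6*C)
w(m) = 15 (w(m) = -19 - 1*(-34) = -19 + 34 = 15)
-7267/w(V(0)) = -7267/15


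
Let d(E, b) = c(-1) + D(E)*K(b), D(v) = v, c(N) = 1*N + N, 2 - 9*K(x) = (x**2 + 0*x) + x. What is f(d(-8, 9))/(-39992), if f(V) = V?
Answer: -343/179964 ≈ -0.0019059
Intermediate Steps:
K(x) = 2/9 - x/9 - x**2/9 (K(x) = 2/9 - ((x**2 + 0*x) + x)/9 = 2/9 - ((x**2 + 0) + x)/9 = 2/9 - (x**2 + x)/9 = 2/9 - (x + x**2)/9 = 2/9 + (-x/9 - x**2/9) = 2/9 - x/9 - x**2/9)
c(N) = 2*N (c(N) = N + N = 2*N)
d(E, b) = -2 + E*(2/9 - b/9 - b**2/9) (d(E, b) = 2*(-1) + E*(2/9 - b/9 - b**2/9) = -2 + E*(2/9 - b/9 - b**2/9))
f(d(-8, 9))/(-39992) = (-2 - 1/9*(-8)*(-2 + 9 + 9**2))/(-39992) = (-2 - 1/9*(-8)*(-2 + 9 + 81))*(-1/39992) = (-2 - 1/9*(-8)*88)*(-1/39992) = (-2 + 704/9)*(-1/39992) = (686/9)*(-1/39992) = -343/179964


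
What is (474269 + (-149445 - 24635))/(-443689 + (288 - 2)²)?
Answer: -100063/120631 ≈ -0.82950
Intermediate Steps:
(474269 + (-149445 - 24635))/(-443689 + (288 - 2)²) = (474269 - 174080)/(-443689 + 286²) = 300189/(-443689 + 81796) = 300189/(-361893) = 300189*(-1/361893) = -100063/120631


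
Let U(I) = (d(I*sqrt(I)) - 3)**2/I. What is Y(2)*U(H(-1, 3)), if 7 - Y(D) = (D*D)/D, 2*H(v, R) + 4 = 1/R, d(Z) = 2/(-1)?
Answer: -750/11 ≈ -68.182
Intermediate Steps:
d(Z) = -2 (d(Z) = 2*(-1) = -2)
H(v, R) = -2 + 1/(2*R)
Y(D) = 7 - D (Y(D) = 7 - D*D/D = 7 - D**2/D = 7 - D)
U(I) = 25/I (U(I) = (-2 - 3)**2/I = (-5)**2/I = 25/I)
Y(2)*U(H(-1, 3)) = (7 - 1*2)*(25/(-2 + (1/2)/3)) = (7 - 2)*(25/(-2 + (1/2)*(1/3))) = 5*(25/(-2 + 1/6)) = 5*(25/(-11/6)) = 5*(25*(-6/11)) = 5*(-150/11) = -750/11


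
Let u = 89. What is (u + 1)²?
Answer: 8100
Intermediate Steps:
(u + 1)² = (89 + 1)² = 90² = 8100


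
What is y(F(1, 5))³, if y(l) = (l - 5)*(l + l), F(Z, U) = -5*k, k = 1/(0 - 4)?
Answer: -421875/512 ≈ -823.97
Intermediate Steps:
k = -¼ (k = 1/(-4) = -¼ ≈ -0.25000)
F(Z, U) = 5/4 (F(Z, U) = -5*(-¼) = 5/4)
y(l) = 2*l*(-5 + l) (y(l) = (-5 + l)*(2*l) = 2*l*(-5 + l))
y(F(1, 5))³ = (2*(5/4)*(-5 + 5/4))³ = (2*(5/4)*(-15/4))³ = (-75/8)³ = -421875/512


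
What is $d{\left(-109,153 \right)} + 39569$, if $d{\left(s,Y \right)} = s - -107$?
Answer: $39567$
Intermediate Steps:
$d{\left(s,Y \right)} = 107 + s$ ($d{\left(s,Y \right)} = s + 107 = 107 + s$)
$d{\left(-109,153 \right)} + 39569 = \left(107 - 109\right) + 39569 = -2 + 39569 = 39567$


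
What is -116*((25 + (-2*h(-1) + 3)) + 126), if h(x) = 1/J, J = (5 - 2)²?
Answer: -160544/9 ≈ -17838.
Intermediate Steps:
J = 9 (J = 3² = 9)
h(x) = ⅑ (h(x) = 1/9 = ⅑)
-116*((25 + (-2*h(-1) + 3)) + 126) = -116*((25 + (-2*⅑ + 3)) + 126) = -116*((25 + (-2/9 + 3)) + 126) = -116*((25 + 25/9) + 126) = -116*(250/9 + 126) = -116*1384/9 = -160544/9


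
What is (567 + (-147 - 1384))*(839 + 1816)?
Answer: -2559420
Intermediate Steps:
(567 + (-147 - 1384))*(839 + 1816) = (567 - 1531)*2655 = -964*2655 = -2559420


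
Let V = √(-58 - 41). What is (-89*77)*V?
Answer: -20559*I*√11 ≈ -68187.0*I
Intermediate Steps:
V = 3*I*√11 (V = √(-99) = 3*I*√11 ≈ 9.9499*I)
(-89*77)*V = (-89*77)*(3*I*√11) = -20559*I*√11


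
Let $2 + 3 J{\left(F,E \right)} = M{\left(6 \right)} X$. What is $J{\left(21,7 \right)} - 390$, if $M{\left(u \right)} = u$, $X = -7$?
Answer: $- \frac{1214}{3} \approx -404.67$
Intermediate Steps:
$J{\left(F,E \right)} = - \frac{44}{3}$ ($J{\left(F,E \right)} = - \frac{2}{3} + \frac{6 \left(-7\right)}{3} = - \frac{2}{3} + \frac{1}{3} \left(-42\right) = - \frac{2}{3} - 14 = - \frac{44}{3}$)
$J{\left(21,7 \right)} - 390 = - \frac{44}{3} - 390 = - \frac{1214}{3}$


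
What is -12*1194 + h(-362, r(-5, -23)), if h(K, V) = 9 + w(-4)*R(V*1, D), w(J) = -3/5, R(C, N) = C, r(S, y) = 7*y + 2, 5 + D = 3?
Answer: -71118/5 ≈ -14224.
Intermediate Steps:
D = -2 (D = -5 + 3 = -2)
r(S, y) = 2 + 7*y
w(J) = -3/5 (w(J) = -3*1/5 = -3/5)
h(K, V) = 9 - 3*V/5
-12*1194 + h(-362, r(-5, -23)) = -12*1194 + (9 - 3*(2 + 7*(-23))/5) = -14328 + (9 - 3*(2 - 161)/5) = -14328 + (9 - 3/5*(-159)) = -14328 + (9 + 477/5) = -14328 + 522/5 = -71118/5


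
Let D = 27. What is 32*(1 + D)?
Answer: 896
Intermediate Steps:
32*(1 + D) = 32*(1 + 27) = 32*28 = 896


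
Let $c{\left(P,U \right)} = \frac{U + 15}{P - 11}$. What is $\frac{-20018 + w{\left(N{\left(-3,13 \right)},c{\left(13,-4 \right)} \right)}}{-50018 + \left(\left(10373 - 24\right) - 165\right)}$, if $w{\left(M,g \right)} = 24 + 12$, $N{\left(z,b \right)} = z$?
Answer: $\frac{9991}{19917} \approx 0.50163$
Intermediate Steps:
$c{\left(P,U \right)} = \frac{15 + U}{-11 + P}$
$w{\left(M,g \right)} = 36$
$\frac{-20018 + w{\left(N{\left(-3,13 \right)},c{\left(13,-4 \right)} \right)}}{-50018 + \left(\left(10373 - 24\right) - 165\right)} = \frac{-20018 + 36}{-50018 + \left(\left(10373 - 24\right) - 165\right)} = - \frac{19982}{-50018 + \left(\left(10373 - 24\right) - 165\right)} = - \frac{19982}{-50018 + \left(10349 - 165\right)} = - \frac{19982}{-50018 + 10184} = - \frac{19982}{-39834} = \left(-19982\right) \left(- \frac{1}{39834}\right) = \frac{9991}{19917}$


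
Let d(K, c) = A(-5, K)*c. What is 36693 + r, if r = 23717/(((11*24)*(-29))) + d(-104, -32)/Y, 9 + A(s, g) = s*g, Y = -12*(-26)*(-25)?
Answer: 30432343621/829400 ≈ 36692.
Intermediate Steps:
Y = -7800 (Y = 312*(-25) = -7800)
A(s, g) = -9 + g*s (A(s, g) = -9 + s*g = -9 + g*s)
d(K, c) = c*(-9 - 5*K) (d(K, c) = (-9 + K*(-5))*c = (-9 - 5*K)*c = c*(-9 - 5*K))
r = -830579/829400 (r = 23717/(((11*24)*(-29))) - 32*(-9 - 5*(-104))/(-7800) = 23717/((264*(-29))) - 32*(-9 + 520)*(-1/7800) = 23717/(-7656) - 32*511*(-1/7800) = 23717*(-1/7656) - 16352*(-1/7800) = -23717/7656 + 2044/975 = -830579/829400 ≈ -1.0014)
36693 + r = 36693 - 830579/829400 = 30432343621/829400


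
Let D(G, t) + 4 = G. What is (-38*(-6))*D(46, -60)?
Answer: 9576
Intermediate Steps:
D(G, t) = -4 + G
(-38*(-6))*D(46, -60) = (-38*(-6))*(-4 + 46) = 228*42 = 9576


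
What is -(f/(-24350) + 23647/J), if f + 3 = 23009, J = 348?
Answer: -283899181/4236900 ≈ -67.006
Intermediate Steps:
f = 23006 (f = -3 + 23009 = 23006)
-(f/(-24350) + 23647/J) = -(23006/(-24350) + 23647/348) = -(23006*(-1/24350) + 23647*(1/348)) = -(-11503/12175 + 23647/348) = -1*283899181/4236900 = -283899181/4236900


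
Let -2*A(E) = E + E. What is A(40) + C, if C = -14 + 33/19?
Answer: -993/19 ≈ -52.263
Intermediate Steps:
A(E) = -E (A(E) = -(E + E)/2 = -E)
C = -233/19 (C = -14 + (1/19)*33 = -14 + 33/19 = -233/19 ≈ -12.263)
A(40) + C = -1*40 - 233/19 = -40 - 233/19 = -993/19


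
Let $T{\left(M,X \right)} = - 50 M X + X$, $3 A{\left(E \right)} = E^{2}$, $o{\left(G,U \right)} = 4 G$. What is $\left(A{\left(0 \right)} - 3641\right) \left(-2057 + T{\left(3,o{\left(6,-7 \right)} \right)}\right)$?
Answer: $20509753$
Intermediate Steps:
$A{\left(E \right)} = \frac{E^{2}}{3}$
$T{\left(M,X \right)} = X - 50 M X$ ($T{\left(M,X \right)} = - 50 M X + X = X - 50 M X$)
$\left(A{\left(0 \right)} - 3641\right) \left(-2057 + T{\left(3,o{\left(6,-7 \right)} \right)}\right) = \left(\frac{0^{2}}{3} - 3641\right) \left(-2057 + 4 \cdot 6 \left(1 - 150\right)\right) = \left(\frac{1}{3} \cdot 0 - 3641\right) \left(-2057 + 24 \left(1 - 150\right)\right) = \left(0 - 3641\right) \left(-2057 + 24 \left(-149\right)\right) = - 3641 \left(-2057 - 3576\right) = \left(-3641\right) \left(-5633\right) = 20509753$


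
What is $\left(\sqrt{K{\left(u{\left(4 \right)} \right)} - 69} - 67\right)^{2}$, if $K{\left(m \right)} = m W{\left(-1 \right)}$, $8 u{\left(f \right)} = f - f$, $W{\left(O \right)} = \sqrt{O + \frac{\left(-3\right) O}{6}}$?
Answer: $\left(67 - i \sqrt{69}\right)^{2} \approx 4420.0 - 1113.1 i$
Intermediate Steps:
$W{\left(O \right)} = \frac{\sqrt{2} \sqrt{O}}{2}$ ($W{\left(O \right)} = \sqrt{O + - 3 O \frac{1}{6}} = \sqrt{O - \frac{O}{2}} = \sqrt{\frac{O}{2}} = \frac{\sqrt{2} \sqrt{O}}{2}$)
$u{\left(f \right)} = 0$ ($u{\left(f \right)} = \frac{f - f}{8} = \frac{1}{8} \cdot 0 = 0$)
$K{\left(m \right)} = \frac{i m \sqrt{2}}{2}$ ($K{\left(m \right)} = m \frac{\sqrt{2} \sqrt{-1}}{2} = m \frac{\sqrt{2} i}{2} = m \frac{i \sqrt{2}}{2} = \frac{i m \sqrt{2}}{2}$)
$\left(\sqrt{K{\left(u{\left(4 \right)} \right)} - 69} - 67\right)^{2} = \left(\sqrt{\frac{1}{2} i 0 \sqrt{2} - 69} - 67\right)^{2} = \left(\sqrt{0 - 69} - 67\right)^{2} = \left(\sqrt{-69} - 67\right)^{2} = \left(i \sqrt{69} - 67\right)^{2} = \left(-67 + i \sqrt{69}\right)^{2}$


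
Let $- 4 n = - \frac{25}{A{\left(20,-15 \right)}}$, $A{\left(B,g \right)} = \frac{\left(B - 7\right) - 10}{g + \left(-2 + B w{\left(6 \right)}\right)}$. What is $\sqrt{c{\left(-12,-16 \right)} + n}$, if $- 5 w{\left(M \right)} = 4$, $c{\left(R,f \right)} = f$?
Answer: $\frac{i \sqrt{339}}{2} \approx 9.206 i$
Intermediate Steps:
$w{\left(M \right)} = - \frac{4}{5}$ ($w{\left(M \right)} = \left(- \frac{1}{5}\right) 4 = - \frac{4}{5}$)
$A{\left(B,g \right)} = \frac{-17 + B}{-2 + g - \frac{4 B}{5}}$ ($A{\left(B,g \right)} = \frac{\left(B - 7\right) - 10}{g + \left(-2 + B \left(- \frac{4}{5}\right)\right)} = \frac{\left(-7 + B\right) - 10}{g - \left(2 + \frac{4 B}{5}\right)} = \frac{-17 + B}{-2 + g - \frac{4 B}{5}}$)
$n = - \frac{275}{4}$ ($n = - \frac{\left(-25\right) \frac{1}{5 \frac{1}{-10 - 80 + 5 \left(-15\right)} \left(-17 + 20\right)}}{4} = - \frac{\left(-25\right) \frac{1}{5 \frac{1}{-10 - 80 - 75} \cdot 3}}{4} = - \frac{\left(-25\right) \frac{1}{5 \frac{1}{-165} \cdot 3}}{4} = - \frac{\left(-25\right) \frac{1}{5 \left(- \frac{1}{165}\right) 3}}{4} = - \frac{\left(-25\right) \frac{1}{- \frac{1}{11}}}{4} = - \frac{\left(-25\right) \left(-11\right)}{4} = \left(- \frac{1}{4}\right) 275 = - \frac{275}{4} \approx -68.75$)
$\sqrt{c{\left(-12,-16 \right)} + n} = \sqrt{-16 - \frac{275}{4}} = \sqrt{- \frac{339}{4}} = \frac{i \sqrt{339}}{2}$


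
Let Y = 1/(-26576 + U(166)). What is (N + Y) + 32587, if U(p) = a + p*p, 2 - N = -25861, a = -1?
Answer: 57222551/979 ≈ 58450.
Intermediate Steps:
N = 25863 (N = 2 - 1*(-25861) = 2 + 25861 = 25863)
U(p) = -1 + p² (U(p) = -1 + p*p = -1 + p²)
Y = 1/979 (Y = 1/(-26576 + (-1 + 166²)) = 1/(-26576 + (-1 + 27556)) = 1/(-26576 + 27555) = 1/979 ≈ 0.0010215)
(N + Y) + 32587 = (25863 + 1/979) + 32587 = 25319878/979 + 32587 = 57222551/979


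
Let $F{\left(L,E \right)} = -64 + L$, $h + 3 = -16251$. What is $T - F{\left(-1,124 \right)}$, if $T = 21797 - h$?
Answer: $38116$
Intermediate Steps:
$h = -16254$ ($h = -3 - 16251 = -16254$)
$T = 38051$ ($T = 21797 - -16254 = 21797 + 16254 = 38051$)
$T - F{\left(-1,124 \right)} = 38051 - \left(-64 - 1\right) = 38051 - -65 = 38051 + 65 = 38116$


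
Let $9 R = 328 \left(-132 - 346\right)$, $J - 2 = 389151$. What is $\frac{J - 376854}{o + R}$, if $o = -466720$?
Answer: $- \frac{110691}{4357264} \approx -0.025404$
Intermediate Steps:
$J = 389153$ ($J = 2 + 389151 = 389153$)
$R = - \frac{156784}{9}$ ($R = \frac{328 \left(-132 - 346\right)}{9} = \frac{328 \left(-478\right)}{9} = \frac{1}{9} \left(-156784\right) = - \frac{156784}{9} \approx -17420.0$)
$\frac{J - 376854}{o + R} = \frac{389153 - 376854}{-466720 - \frac{156784}{9}} = \frac{12299}{- \frac{4357264}{9}} = 12299 \left(- \frac{9}{4357264}\right) = - \frac{110691}{4357264}$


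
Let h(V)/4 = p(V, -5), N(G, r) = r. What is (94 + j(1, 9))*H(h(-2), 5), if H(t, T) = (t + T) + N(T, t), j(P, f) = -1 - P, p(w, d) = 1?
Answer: 1196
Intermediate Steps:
h(V) = 4 (h(V) = 4*1 = 4)
H(t, T) = T + 2*t (H(t, T) = (t + T) + t = (T + t) + t = T + 2*t)
(94 + j(1, 9))*H(h(-2), 5) = (94 + (-1 - 1*1))*(5 + 2*4) = (94 + (-1 - 1))*(5 + 8) = (94 - 2)*13 = 92*13 = 1196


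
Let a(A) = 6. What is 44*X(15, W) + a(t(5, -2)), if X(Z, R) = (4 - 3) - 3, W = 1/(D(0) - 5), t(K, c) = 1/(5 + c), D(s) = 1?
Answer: -82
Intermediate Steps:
W = -1/4 (W = 1/(1 - 5) = 1/(-4) = -1/4 ≈ -0.25000)
X(Z, R) = -2 (X(Z, R) = 1 - 3 = -2)
44*X(15, W) + a(t(5, -2)) = 44*(-2) + 6 = -88 + 6 = -82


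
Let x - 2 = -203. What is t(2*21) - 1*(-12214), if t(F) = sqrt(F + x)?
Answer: 12214 + I*sqrt(159) ≈ 12214.0 + 12.61*I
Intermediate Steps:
x = -201 (x = 2 - 203 = -201)
t(F) = sqrt(-201 + F) (t(F) = sqrt(F - 201) = sqrt(-201 + F))
t(2*21) - 1*(-12214) = sqrt(-201 + 2*21) - 1*(-12214) = sqrt(-201 + 42) + 12214 = sqrt(-159) + 12214 = I*sqrt(159) + 12214 = 12214 + I*sqrt(159)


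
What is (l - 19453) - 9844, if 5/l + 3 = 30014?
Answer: -879232262/30011 ≈ -29297.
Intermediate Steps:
l = 5/30011 (l = 5/(-3 + 30014) = 5/30011 ≈ 0.00016661)
(l - 19453) - 9844 = (5/30011 - 19453) - 9844 = -583803978/30011 - 9844 = -879232262/30011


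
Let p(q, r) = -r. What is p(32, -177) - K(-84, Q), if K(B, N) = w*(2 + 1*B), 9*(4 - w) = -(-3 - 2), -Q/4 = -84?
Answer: 4135/9 ≈ 459.44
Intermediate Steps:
Q = 336 (Q = -4*(-84) = 336)
w = 31/9 (w = 4 - (-1)*(-3 - 2)/9 = 4 - (-1)*(-5)/9 = 4 - 1/9*5 = 4 - 5/9 = 31/9 ≈ 3.4444)
K(B, N) = 62/9 + 31*B/9 (K(B, N) = 31*(2 + 1*B)/9 = 31*(2 + B)/9 = 62/9 + 31*B/9)
p(32, -177) - K(-84, Q) = -1*(-177) - (62/9 + (31/9)*(-84)) = 177 - (62/9 - 868/3) = 177 - 1*(-2542/9) = 177 + 2542/9 = 4135/9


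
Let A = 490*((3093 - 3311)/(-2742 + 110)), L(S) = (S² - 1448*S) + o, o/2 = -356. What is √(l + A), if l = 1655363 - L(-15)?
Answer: √14439531290/94 ≈ 1278.3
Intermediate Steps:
o = -712 (o = 2*(-356) = -712)
L(S) = -712 + S² - 1448*S (L(S) = (S² - 1448*S) - 712 = -712 + S² - 1448*S)
A = 3815/94 (A = 490*(-218/(-2632)) = 490*(-218*(-1/2632)) = 490*(109/1316) = 3815/94 ≈ 40.585)
l = 1634130 (l = 1655363 - (-712 + (-15)² - 1448*(-15)) = 1655363 - (-712 + 225 + 21720) = 1655363 - 1*21233 = 1655363 - 21233 = 1634130)
√(l + A) = √(1634130 + 3815/94) = √(153612035/94) = √14439531290/94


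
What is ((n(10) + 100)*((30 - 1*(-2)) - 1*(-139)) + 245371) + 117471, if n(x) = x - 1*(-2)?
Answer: 381994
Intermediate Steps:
n(x) = 2 + x (n(x) = x + 2 = 2 + x)
((n(10) + 100)*((30 - 1*(-2)) - 1*(-139)) + 245371) + 117471 = (((2 + 10) + 100)*((30 - 1*(-2)) - 1*(-139)) + 245371) + 117471 = ((12 + 100)*((30 + 2) + 139) + 245371) + 117471 = (112*(32 + 139) + 245371) + 117471 = (112*171 + 245371) + 117471 = (19152 + 245371) + 117471 = 264523 + 117471 = 381994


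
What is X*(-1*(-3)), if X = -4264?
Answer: -12792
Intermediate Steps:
X*(-1*(-3)) = -(-4264)*(-3) = -4264*3 = -12792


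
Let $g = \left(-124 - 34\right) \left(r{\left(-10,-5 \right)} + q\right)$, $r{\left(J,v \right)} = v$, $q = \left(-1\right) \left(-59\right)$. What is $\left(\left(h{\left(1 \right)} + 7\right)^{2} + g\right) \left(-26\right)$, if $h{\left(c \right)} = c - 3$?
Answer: $221182$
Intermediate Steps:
$q = 59$
$h{\left(c \right)} = -3 + c$
$g = -8532$ ($g = \left(-124 - 34\right) \left(-5 + 59\right) = \left(-158\right) 54 = -8532$)
$\left(\left(h{\left(1 \right)} + 7\right)^{2} + g\right) \left(-26\right) = \left(\left(\left(-3 + 1\right) + 7\right)^{2} - 8532\right) \left(-26\right) = \left(\left(-2 + 7\right)^{2} - 8532\right) \left(-26\right) = \left(5^{2} - 8532\right) \left(-26\right) = \left(25 - 8532\right) \left(-26\right) = \left(-8507\right) \left(-26\right) = 221182$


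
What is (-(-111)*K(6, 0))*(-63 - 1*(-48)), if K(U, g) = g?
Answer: 0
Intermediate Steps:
(-(-111)*K(6, 0))*(-63 - 1*(-48)) = (-(-111)*0)*(-63 - 1*(-48)) = (-37*0)*(-63 + 48) = 0*(-15) = 0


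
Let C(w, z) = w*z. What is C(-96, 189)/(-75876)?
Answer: 1512/6323 ≈ 0.23913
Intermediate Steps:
C(-96, 189)/(-75876) = -96*189/(-75876) = -18144*(-1/75876) = 1512/6323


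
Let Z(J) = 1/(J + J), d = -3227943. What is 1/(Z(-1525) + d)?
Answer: -3050/9845226151 ≈ -3.0979e-7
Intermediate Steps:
Z(J) = 1/(2*J)
1/(Z(-1525) + d) = 1/((½)/(-1525) - 3227943) = 1/((½)*(-1/1525) - 3227943) = 1/(-1/3050 - 3227943) = 1/(-9845226151/3050) = -3050/9845226151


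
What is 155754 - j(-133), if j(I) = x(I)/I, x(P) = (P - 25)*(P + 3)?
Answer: 20735822/133 ≈ 1.5591e+5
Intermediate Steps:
x(P) = (-25 + P)*(3 + P)
j(I) = (-75 + I² - 22*I)/I
155754 - j(-133) = 155754 - (-22 - 133 - 75/(-133)) = 155754 - (-22 - 133 - 75*(-1/133)) = 155754 - (-22 - 133 + 75/133) = 155754 - 1*(-20540/133) = 155754 + 20540/133 = 20735822/133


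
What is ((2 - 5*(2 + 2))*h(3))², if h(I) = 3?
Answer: 2916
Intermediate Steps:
((2 - 5*(2 + 2))*h(3))² = ((2 - 5*(2 + 2))*3)² = ((2 - 5*4)*3)² = ((2 - 20)*3)² = (-18*3)² = (-54)² = 2916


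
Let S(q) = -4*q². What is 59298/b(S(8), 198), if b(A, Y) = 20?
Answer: 29649/10 ≈ 2964.9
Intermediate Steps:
59298/b(S(8), 198) = 59298/20 = 59298*(1/20) = 29649/10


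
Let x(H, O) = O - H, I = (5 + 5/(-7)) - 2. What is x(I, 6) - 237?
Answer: -1633/7 ≈ -233.29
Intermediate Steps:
I = 16/7 (I = (5 + 5*(-⅐)) - 2 = (5 - 5/7) - 2 = 30/7 - 2 = 16/7 ≈ 2.2857)
x(I, 6) - 237 = (6 - 1*16/7) - 237 = (6 - 16/7) - 237 = 26/7 - 237 = -1633/7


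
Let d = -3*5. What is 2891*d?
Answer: -43365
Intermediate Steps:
d = -15
2891*d = 2891*(-15) = -43365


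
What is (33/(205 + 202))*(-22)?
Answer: -66/37 ≈ -1.7838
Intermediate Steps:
(33/(205 + 202))*(-22) = (33/407)*(-22) = ((1/407)*33)*(-22) = (3/37)*(-22) = -66/37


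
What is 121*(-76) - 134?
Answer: -9330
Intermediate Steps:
121*(-76) - 134 = -9196 - 134 = -9330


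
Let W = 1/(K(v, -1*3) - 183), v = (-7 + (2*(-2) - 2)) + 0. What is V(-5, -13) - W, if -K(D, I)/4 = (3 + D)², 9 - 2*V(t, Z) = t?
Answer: 4082/583 ≈ 7.0017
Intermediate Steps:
V(t, Z) = 9/2 - t/2
v = -13 (v = (-7 + (-4 - 2)) + 0 = (-7 - 6) + 0 = -13 + 0 = -13)
K(D, I) = -4*(3 + D)²
W = -1/583 (W = 1/(-4*(3 - 13)² - 183) = 1/(-4*(-10)² - 183) = 1/(-4*100 - 183) = 1/(-400 - 183) = 1/(-583) = -1/583 ≈ -0.0017153)
V(-5, -13) - W = (9/2 - ½*(-5)) - 1*(-1/583) = (9/2 + 5/2) + 1/583 = 7 + 1/583 = 4082/583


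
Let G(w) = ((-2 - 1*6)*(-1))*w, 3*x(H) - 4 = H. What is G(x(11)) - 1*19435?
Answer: -19395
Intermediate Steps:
x(H) = 4/3 + H/3
G(w) = 8*w (G(w) = ((-2 - 6)*(-1))*w = (-8*(-1))*w = 8*w)
G(x(11)) - 1*19435 = 8*(4/3 + (⅓)*11) - 1*19435 = 8*(4/3 + 11/3) - 19435 = 8*5 - 19435 = 40 - 19435 = -19395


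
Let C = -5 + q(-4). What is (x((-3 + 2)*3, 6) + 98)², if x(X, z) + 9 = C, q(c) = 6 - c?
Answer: 8836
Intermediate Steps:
C = 5 (C = -5 + (6 - 1*(-4)) = -5 + (6 + 4) = -5 + 10 = 5)
x(X, z) = -4 (x(X, z) = -9 + 5 = -4)
(x((-3 + 2)*3, 6) + 98)² = (-4 + 98)² = 94² = 8836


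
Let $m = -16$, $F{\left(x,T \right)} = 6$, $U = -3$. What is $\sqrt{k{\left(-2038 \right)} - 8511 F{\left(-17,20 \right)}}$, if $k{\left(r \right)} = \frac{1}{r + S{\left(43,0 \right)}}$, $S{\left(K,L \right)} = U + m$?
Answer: $\frac{i \sqrt{1785726971}}{187} \approx 225.98 i$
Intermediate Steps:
$S{\left(K,L \right)} = -19$ ($S{\left(K,L \right)} = -3 - 16 = -19$)
$k{\left(r \right)} = \frac{1}{-19 + r}$ ($k{\left(r \right)} = \frac{1}{r - 19} = \frac{1}{-19 + r}$)
$\sqrt{k{\left(-2038 \right)} - 8511 F{\left(-17,20 \right)}} = \sqrt{\frac{1}{-19 - 2038} - 51066} = \sqrt{\frac{1}{-2057} - 51066} = \sqrt{- \frac{1}{2057} - 51066} = \sqrt{- \frac{105042763}{2057}} = \frac{i \sqrt{1785726971}}{187}$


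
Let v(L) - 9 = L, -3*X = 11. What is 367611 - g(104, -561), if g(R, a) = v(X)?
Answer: 1102817/3 ≈ 3.6761e+5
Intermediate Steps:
X = -11/3 (X = -⅓*11 = -11/3 ≈ -3.6667)
v(L) = 9 + L
g(R, a) = 16/3 (g(R, a) = 9 - 11/3 = 16/3)
367611 - g(104, -561) = 367611 - 1*16/3 = 367611 - 16/3 = 1102817/3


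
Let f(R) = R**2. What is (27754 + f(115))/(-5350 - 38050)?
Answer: -40979/43400 ≈ -0.94422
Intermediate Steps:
(27754 + f(115))/(-5350 - 38050) = (27754 + 115**2)/(-5350 - 38050) = (27754 + 13225)/(-43400) = 40979*(-1/43400) = -40979/43400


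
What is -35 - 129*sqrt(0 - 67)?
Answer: -35 - 129*I*sqrt(67) ≈ -35.0 - 1055.9*I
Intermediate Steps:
-35 - 129*sqrt(0 - 67) = -35 - 129*I*sqrt(67)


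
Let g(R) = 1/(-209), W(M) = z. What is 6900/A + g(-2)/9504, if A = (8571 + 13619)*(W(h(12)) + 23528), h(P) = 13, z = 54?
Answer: 659121691/51970949974944 ≈ 1.2683e-5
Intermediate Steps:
W(M) = 54
g(R) = -1/209
A = 523284580 (A = (8571 + 13619)*(54 + 23528) = 22190*23582 = 523284580)
6900/A + g(-2)/9504 = 6900/523284580 - 1/209/9504 = 6900*(1/523284580) - 1/209*1/9504 = 345/26164229 - 1/1986336 = 659121691/51970949974944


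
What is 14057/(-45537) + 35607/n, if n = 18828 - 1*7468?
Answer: 1461748439/517300320 ≈ 2.8257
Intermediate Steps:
n = 11360 (n = 18828 - 7468 = 11360)
14057/(-45537) + 35607/n = 14057/(-45537) + 35607/11360 = 14057*(-1/45537) + 35607*(1/11360) = -14057/45537 + 35607/11360 = 1461748439/517300320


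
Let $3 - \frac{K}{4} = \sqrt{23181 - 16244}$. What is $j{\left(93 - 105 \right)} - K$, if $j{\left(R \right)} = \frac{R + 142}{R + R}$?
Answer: $- \frac{209}{12} + 4 \sqrt{6937} \approx 315.74$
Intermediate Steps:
$K = 12 - 4 \sqrt{6937}$ ($K = 12 - 4 \sqrt{23181 - 16244} = 12 - 4 \sqrt{6937} \approx -321.15$)
$j{\left(R \right)} = \frac{142 + R}{2 R}$
$j{\left(93 - 105 \right)} - K = \frac{142 + \left(93 - 105\right)}{2 \left(93 - 105\right)} - \left(12 - 4 \sqrt{6937}\right) = \frac{142 - 12}{2 \left(-12\right)} - \left(12 - 4 \sqrt{6937}\right) = \frac{1}{2} \left(- \frac{1}{12}\right) 130 - \left(12 - 4 \sqrt{6937}\right) = - \frac{65}{12} - \left(12 - 4 \sqrt{6937}\right) = - \frac{209}{12} + 4 \sqrt{6937}$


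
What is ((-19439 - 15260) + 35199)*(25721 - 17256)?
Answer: 4232500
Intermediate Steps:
((-19439 - 15260) + 35199)*(25721 - 17256) = (-34699 + 35199)*8465 = 500*8465 = 4232500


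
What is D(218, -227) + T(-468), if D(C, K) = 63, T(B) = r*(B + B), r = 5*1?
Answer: -4617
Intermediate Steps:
r = 5
T(B) = 10*B (T(B) = 5*(B + B) = 5*(2*B) = 10*B)
D(218, -227) + T(-468) = 63 + 10*(-468) = 63 - 4680 = -4617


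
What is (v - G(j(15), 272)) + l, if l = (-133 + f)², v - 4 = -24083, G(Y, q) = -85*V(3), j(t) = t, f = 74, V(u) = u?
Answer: -20343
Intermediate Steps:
G(Y, q) = -255 (G(Y, q) = -85*3 = -255)
v = -24079 (v = 4 - 24083 = -24079)
l = 3481 (l = (-133 + 74)² = (-59)² = 3481)
(v - G(j(15), 272)) + l = (-24079 - 1*(-255)) + 3481 = (-24079 + 255) + 3481 = -23824 + 3481 = -20343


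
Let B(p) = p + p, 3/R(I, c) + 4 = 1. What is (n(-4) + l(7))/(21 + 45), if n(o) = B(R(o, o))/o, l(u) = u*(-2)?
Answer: -9/44 ≈ -0.20455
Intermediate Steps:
l(u) = -2*u
R(I, c) = -1 (R(I, c) = 3/(-4 + 1) = 3/(-3) = 3*(-⅓) = -1)
B(p) = 2*p
n(o) = -2/o (n(o) = (2*(-1))/o = -2/o)
(n(-4) + l(7))/(21 + 45) = (-2/(-4) - 2*7)/(21 + 45) = (-2*(-¼) - 14)/66 = (½ - 14)*(1/66) = -27/2*1/66 = -9/44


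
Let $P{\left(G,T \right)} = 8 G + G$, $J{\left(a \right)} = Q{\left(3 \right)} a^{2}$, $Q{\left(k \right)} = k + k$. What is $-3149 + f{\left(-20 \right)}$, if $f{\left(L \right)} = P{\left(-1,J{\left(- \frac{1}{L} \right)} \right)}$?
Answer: $-3158$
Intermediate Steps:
$Q{\left(k \right)} = 2 k$
$J{\left(a \right)} = 6 a^{2}$ ($J{\left(a \right)} = 2 \cdot 3 a^{2} = 6 a^{2}$)
$P{\left(G,T \right)} = 9 G$
$f{\left(L \right)} = -9$ ($f{\left(L \right)} = 9 \left(-1\right) = -9$)
$-3149 + f{\left(-20 \right)} = -3149 - 9 = -3158$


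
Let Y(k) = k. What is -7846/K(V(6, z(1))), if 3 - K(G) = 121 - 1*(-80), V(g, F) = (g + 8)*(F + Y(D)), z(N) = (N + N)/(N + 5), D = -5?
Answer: 3923/99 ≈ 39.626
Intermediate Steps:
z(N) = 2*N/(5 + N) (z(N) = (2*N)/(5 + N) = 2*N/(5 + N))
V(g, F) = (-5 + F)*(8 + g) (V(g, F) = (g + 8)*(F - 5) = (8 + g)*(-5 + F) = (-5 + F)*(8 + g))
K(G) = -198 (K(G) = 3 - (121 - 1*(-80)) = 3 - (121 + 80) = 3 - 1*201 = 3 - 201 = -198)
-7846/K(V(6, z(1))) = -7846/(-198) = -7846*(-1/198) = 3923/99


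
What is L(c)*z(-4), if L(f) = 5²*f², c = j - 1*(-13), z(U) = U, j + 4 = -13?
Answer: -1600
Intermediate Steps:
j = -17 (j = -4 - 13 = -17)
c = -4 (c = -17 - 1*(-13) = -17 + 13 = -4)
L(f) = 25*f²
L(c)*z(-4) = (25*(-4)²)*(-4) = (25*16)*(-4) = 400*(-4) = -1600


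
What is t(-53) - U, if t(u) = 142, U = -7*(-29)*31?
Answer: -6151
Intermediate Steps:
U = 6293 (U = 203*31 = 6293)
t(-53) - U = 142 - 1*6293 = 142 - 6293 = -6151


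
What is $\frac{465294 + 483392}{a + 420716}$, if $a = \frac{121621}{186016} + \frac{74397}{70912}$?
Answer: $\frac{391059237346816}{173424656904393} \approx 2.2549$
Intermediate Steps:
$a = \frac{701981897}{412211456}$ ($a = 121621 \cdot \frac{1}{186016} + 74397 \cdot \frac{1}{70912} = \frac{121621}{186016} + \frac{74397}{70912} = \frac{701981897}{412211456} \approx 1.703$)
$\frac{465294 + 483392}{a + 420716} = \frac{465294 + 483392}{\frac{701981897}{412211456} + 420716} = \frac{948686}{\frac{173424656904393}{412211456}} = 948686 \cdot \frac{412211456}{173424656904393} = \frac{391059237346816}{173424656904393}$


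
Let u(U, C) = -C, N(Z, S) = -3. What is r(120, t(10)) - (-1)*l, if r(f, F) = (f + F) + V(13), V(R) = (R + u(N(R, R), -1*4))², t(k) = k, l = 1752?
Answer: 2171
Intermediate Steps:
V(R) = (4 + R)² (V(R) = (R - (-1)*4)² = (R - 1*(-4))² = (R + 4)² = (4 + R)²)
r(f, F) = 289 + F + f (r(f, F) = (f + F) + (4 + 13)² = (F + f) + 17² = (F + f) + 289 = 289 + F + f)
r(120, t(10)) - (-1)*l = (289 + 10 + 120) - (-1)*1752 = 419 - 1*(-1752) = 419 + 1752 = 2171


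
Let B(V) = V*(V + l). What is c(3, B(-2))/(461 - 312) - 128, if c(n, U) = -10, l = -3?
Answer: -19082/149 ≈ -128.07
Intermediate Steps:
B(V) = V*(-3 + V) (B(V) = V*(V - 3) = V*(-3 + V))
c(3, B(-2))/(461 - 312) - 128 = -10/(461 - 312) - 128 = -10/149 - 128 = -19082/149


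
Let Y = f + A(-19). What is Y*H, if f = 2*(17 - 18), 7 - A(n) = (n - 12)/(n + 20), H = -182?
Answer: -6552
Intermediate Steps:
A(n) = 7 - (-12 + n)/(20 + n) (A(n) = 7 - (n - 12)/(n + 20) = 7 - (-12 + n)/(20 + n))
f = -2 (f = 2*(-1) = -2)
Y = 36 (Y = -2 + 2*(76 + 3*(-19))/(20 - 19) = -2 + 2*(76 - 57)/1 = -2 + 2*1*19 = -2 + 38 = 36)
Y*H = 36*(-182) = -6552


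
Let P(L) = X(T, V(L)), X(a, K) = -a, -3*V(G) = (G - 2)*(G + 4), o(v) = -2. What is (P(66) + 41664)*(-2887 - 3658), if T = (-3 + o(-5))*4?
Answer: -272821780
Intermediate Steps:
T = -20 (T = (-3 - 2)*4 = -5*4 = -20)
V(G) = -(-2 + G)*(4 + G)/3 (V(G) = -(G - 2)*(G + 4)/3 = -(-2 + G)*(4 + G)/3)
P(L) = 20 (P(L) = -1*(-20) = 20)
(P(66) + 41664)*(-2887 - 3658) = (20 + 41664)*(-2887 - 3658) = 41684*(-6545) = -272821780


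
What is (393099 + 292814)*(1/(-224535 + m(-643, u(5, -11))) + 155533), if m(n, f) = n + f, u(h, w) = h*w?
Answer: 24028330921683644/225233 ≈ 1.0668e+11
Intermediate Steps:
m(n, f) = f + n
(393099 + 292814)*(1/(-224535 + m(-643, u(5, -11))) + 155533) = (393099 + 292814)*(1/(-224535 + (5*(-11) - 643)) + 155533) = 685913*(1/(-224535 + (-55 - 643)) + 155533) = 685913*(1/(-224535 - 698) + 155533) = 685913*(1/(-225233) + 155533) = 685913*(-1/225233 + 155533) = 685913*(35031164188/225233) = 24028330921683644/225233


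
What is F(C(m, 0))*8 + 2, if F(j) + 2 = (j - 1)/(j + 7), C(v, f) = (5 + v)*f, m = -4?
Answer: -106/7 ≈ -15.143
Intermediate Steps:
C(v, f) = f*(5 + v)
F(j) = -2 + (-1 + j)/(7 + j) (F(j) = -2 + (j - 1)/(j + 7) = -2 + (-1 + j)/(7 + j))
F(C(m, 0))*8 + 2 = ((-15 - 0*(5 - 4))/(7 + 0*(5 - 4)))*8 + 2 = ((-15 - 0)/(7 + 0*1))*8 + 2 = ((-15 - 1*0)/(7 + 0))*8 + 2 = ((-15 + 0)/7)*8 + 2 = ((⅐)*(-15))*8 + 2 = -15/7*8 + 2 = -120/7 + 2 = -106/7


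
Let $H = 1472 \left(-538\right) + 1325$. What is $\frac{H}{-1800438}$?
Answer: $\frac{263537}{600146} \approx 0.43912$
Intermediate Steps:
$H = -790611$ ($H = -791936 + 1325 = -790611$)
$\frac{H}{-1800438} = - \frac{790611}{-1800438} = \left(-790611\right) \left(- \frac{1}{1800438}\right) = \frac{263537}{600146}$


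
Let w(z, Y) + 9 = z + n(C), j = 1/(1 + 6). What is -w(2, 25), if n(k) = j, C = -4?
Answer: 48/7 ≈ 6.8571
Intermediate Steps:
j = ⅐ (j = 1/7 = ⅐ ≈ 0.14286)
n(k) = ⅐
w(z, Y) = -62/7 + z (w(z, Y) = -9 + (z + ⅐) = -9 + (⅐ + z) = -62/7 + z)
-w(2, 25) = -(-62/7 + 2) = -1*(-48/7) = 48/7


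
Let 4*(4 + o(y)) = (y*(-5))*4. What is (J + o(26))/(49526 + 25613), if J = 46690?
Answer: 46556/75139 ≈ 0.61960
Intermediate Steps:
o(y) = -4 - 5*y (o(y) = -4 + ((y*(-5))*4)/4 = -4 + (-5*y*4)/4 = -4 + (-20*y)/4 = -4 - 5*y)
(J + o(26))/(49526 + 25613) = (46690 + (-4 - 5*26))/(49526 + 25613) = (46690 + (-4 - 130))/75139 = (46690 - 134)*(1/75139) = 46556*(1/75139) = 46556/75139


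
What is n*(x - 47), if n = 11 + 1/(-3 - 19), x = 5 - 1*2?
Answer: -482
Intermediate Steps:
x = 3 (x = 5 - 2 = 3)
n = 241/22 (n = 11 + 1/(-22) = 11 - 1/22 = 241/22 ≈ 10.955)
n*(x - 47) = 241*(3 - 47)/22 = (241/22)*(-44) = -482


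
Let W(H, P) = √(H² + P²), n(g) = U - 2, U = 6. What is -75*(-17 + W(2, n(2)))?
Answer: 1275 - 150*√5 ≈ 939.59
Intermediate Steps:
n(g) = 4 (n(g) = 6 - 2 = 4)
-75*(-17 + W(2, n(2))) = -75*(-17 + √(2² + 4²)) = -75*(-17 + √(4 + 16)) = -75*(-17 + √20) = -75*(-17 + 2*√5) = 1275 - 150*√5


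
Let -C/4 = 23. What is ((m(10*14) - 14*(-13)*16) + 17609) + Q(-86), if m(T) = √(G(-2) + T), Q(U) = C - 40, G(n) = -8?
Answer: 20389 + 2*√33 ≈ 20401.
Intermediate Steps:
C = -92 (C = -4*23 = -92)
Q(U) = -132 (Q(U) = -92 - 40 = -132)
m(T) = √(-8 + T)
((m(10*14) - 14*(-13)*16) + 17609) + Q(-86) = ((√(-8 + 10*14) - 14*(-13)*16) + 17609) - 132 = ((√(-8 + 140) - (-182)*16) + 17609) - 132 = ((√132 - 1*(-2912)) + 17609) - 132 = ((2*√33 + 2912) + 17609) - 132 = ((2912 + 2*√33) + 17609) - 132 = (20521 + 2*√33) - 132 = 20389 + 2*√33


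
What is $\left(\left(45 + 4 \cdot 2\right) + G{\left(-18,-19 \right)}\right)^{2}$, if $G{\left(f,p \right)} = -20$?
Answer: $1089$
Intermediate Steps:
$\left(\left(45 + 4 \cdot 2\right) + G{\left(-18,-19 \right)}\right)^{2} = \left(\left(45 + 4 \cdot 2\right) - 20\right)^{2} = \left(\left(45 + 8\right) - 20\right)^{2} = \left(53 - 20\right)^{2} = 33^{2} = 1089$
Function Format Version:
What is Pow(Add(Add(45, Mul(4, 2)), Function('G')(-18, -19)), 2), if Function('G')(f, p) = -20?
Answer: 1089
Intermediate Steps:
Pow(Add(Add(45, Mul(4, 2)), Function('G')(-18, -19)), 2) = Pow(Add(Add(45, Mul(4, 2)), -20), 2) = Pow(Add(Add(45, 8), -20), 2) = Pow(Add(53, -20), 2) = Pow(33, 2) = 1089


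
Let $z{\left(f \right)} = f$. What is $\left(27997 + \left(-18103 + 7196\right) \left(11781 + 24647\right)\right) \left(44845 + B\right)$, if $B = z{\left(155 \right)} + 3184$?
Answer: $-19143127316616$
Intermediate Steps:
$B = 3339$ ($B = 155 + 3184 = 3339$)
$\left(27997 + \left(-18103 + 7196\right) \left(11781 + 24647\right)\right) \left(44845 + B\right) = \left(27997 + \left(-18103 + 7196\right) \left(11781 + 24647\right)\right) \left(44845 + 3339\right) = \left(27997 - 397320196\right) 48184 = \left(-397292199\right) 48184 = -19143127316616$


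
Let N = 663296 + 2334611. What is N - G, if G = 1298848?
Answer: 1699059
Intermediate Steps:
N = 2997907
N - G = 2997907 - 1*1298848 = 2997907 - 1298848 = 1699059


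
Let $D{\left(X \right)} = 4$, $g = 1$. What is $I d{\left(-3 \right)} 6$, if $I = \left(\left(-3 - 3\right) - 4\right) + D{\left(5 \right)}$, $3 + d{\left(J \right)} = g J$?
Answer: $216$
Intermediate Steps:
$d{\left(J \right)} = -3 + J$ ($d{\left(J \right)} = -3 + 1 J = -3 + J$)
$I = -6$ ($I = \left(\left(-3 - 3\right) - 4\right) + 4 = \left(-6 - 4\right) + 4 = -10 + 4 = -6$)
$I d{\left(-3 \right)} 6 = - 6 \left(-3 - 3\right) 6 = \left(-6\right) \left(-6\right) 6 = 36 \cdot 6 = 216$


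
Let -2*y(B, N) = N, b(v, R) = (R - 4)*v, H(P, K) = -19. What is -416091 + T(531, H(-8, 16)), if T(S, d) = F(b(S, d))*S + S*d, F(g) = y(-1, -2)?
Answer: -425649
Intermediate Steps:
b(v, R) = v*(-4 + R) (b(v, R) = (-4 + R)*v = v*(-4 + R))
y(B, N) = -N/2
F(g) = 1 (F(g) = -1/2*(-2) = 1)
T(S, d) = S + S*d (T(S, d) = 1*S + S*d = S + S*d)
-416091 + T(531, H(-8, 16)) = -416091 + 531*(1 - 19) = -416091 + 531*(-18) = -416091 - 9558 = -425649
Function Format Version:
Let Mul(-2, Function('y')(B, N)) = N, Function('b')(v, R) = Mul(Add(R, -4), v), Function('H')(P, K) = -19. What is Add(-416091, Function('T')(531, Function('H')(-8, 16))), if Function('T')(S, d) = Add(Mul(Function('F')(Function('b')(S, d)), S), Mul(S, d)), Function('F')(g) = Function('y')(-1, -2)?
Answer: -425649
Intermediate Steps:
Function('b')(v, R) = Mul(v, Add(-4, R)) (Function('b')(v, R) = Mul(Add(-4, R), v) = Mul(v, Add(-4, R)))
Function('y')(B, N) = Mul(Rational(-1, 2), N)
Function('F')(g) = 1 (Function('F')(g) = Mul(Rational(-1, 2), -2) = 1)
Function('T')(S, d) = Add(S, Mul(S, d)) (Function('T')(S, d) = Add(Mul(1, S), Mul(S, d)) = Add(S, Mul(S, d)))
Add(-416091, Function('T')(531, Function('H')(-8, 16))) = Add(-416091, Mul(531, Add(1, -19))) = Add(-416091, Mul(531, -18)) = Add(-416091, -9558) = -425649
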